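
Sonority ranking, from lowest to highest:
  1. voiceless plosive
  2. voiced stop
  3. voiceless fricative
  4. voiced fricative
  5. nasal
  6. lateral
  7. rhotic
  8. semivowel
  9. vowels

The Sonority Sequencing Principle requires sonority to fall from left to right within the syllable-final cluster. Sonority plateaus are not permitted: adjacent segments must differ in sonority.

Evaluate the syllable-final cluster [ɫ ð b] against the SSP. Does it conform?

yes

/ɫ/ is a lateral (sonority 6).
/ð/ is a voiced fricative (sonority 4).
/b/ is a voiced stop (sonority 2).
The profile 6-4-2 strictly falls, so the syllable-final cluster satisfies the SSP.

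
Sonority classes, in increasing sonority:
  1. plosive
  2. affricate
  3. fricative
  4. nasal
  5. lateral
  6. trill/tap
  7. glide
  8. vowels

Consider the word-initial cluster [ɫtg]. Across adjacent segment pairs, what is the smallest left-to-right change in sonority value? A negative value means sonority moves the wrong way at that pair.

/ɫ/ is a lateral (sonority 5).
/t/ is a plosive (sonority 1).
/g/ is a plosive (sonority 1).
/ɫ/→/t/: change -4.
/t/→/g/: change +0.
Minimum = -4.

-4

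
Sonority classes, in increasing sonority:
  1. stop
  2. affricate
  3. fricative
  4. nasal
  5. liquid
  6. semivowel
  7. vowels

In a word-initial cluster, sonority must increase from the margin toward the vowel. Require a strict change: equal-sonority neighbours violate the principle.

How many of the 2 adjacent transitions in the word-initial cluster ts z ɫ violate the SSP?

0

/ts/ — affricate, sonority 2.
/z/ — fricative, sonority 3.
/ɫ/ — liquid, sonority 5.
/ts/→/z/: 2→3 (rises) — ok.
/z/→/ɫ/: 3→5 (rises) — ok.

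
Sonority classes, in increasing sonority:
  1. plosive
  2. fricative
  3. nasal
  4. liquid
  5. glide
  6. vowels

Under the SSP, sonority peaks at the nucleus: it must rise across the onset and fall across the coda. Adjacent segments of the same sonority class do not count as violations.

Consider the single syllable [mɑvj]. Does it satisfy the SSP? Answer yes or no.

no

Onset: /m/ is a nasal (sonority 3); then the nucleus /ɑ/ (sonority 6).
Onset profile 3-6 — rises to the nucleus.
Coda: /v/ is a fricative (sonority 2), /j/ is a glide (sonority 5).
Coda profile 6-2-5 — does not fall throughout.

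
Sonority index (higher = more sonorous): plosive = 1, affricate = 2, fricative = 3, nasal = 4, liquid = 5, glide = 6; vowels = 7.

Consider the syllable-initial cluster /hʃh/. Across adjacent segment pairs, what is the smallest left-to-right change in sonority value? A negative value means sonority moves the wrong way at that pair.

0

/h/: fricative = 3.
/ʃ/: fricative = 3.
/h/: fricative = 3.
/h/→/ʃ/: change +0.
/ʃ/→/h/: change +0.
Minimum = 0.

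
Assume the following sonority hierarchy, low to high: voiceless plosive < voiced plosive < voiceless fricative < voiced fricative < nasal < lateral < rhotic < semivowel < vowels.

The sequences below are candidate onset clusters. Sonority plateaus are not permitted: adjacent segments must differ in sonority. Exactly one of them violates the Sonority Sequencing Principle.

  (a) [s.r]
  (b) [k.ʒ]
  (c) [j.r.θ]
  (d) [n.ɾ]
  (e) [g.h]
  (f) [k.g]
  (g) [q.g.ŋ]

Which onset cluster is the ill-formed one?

(a) [s.r]: profile 3-7 — obeys.
(b) [k.ʒ]: profile 1-4 — obeys.
(c) [j.r.θ]: profile 8-7-3 — violates.
(d) [n.ɾ]: profile 5-7 — obeys.
(e) [g.h]: profile 2-3 — obeys.
(f) [k.g]: profile 1-2 — obeys.
(g) [q.g.ŋ]: profile 1-2-5 — obeys.

c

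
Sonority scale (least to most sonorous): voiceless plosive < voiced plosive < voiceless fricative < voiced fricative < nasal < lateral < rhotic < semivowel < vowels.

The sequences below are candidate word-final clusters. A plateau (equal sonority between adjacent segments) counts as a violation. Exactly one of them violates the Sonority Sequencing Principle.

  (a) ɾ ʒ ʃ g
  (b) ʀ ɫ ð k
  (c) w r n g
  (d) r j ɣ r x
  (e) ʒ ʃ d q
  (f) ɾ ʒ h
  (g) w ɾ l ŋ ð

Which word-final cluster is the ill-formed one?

d

(a) sonority 7-4-3-2: well-formed.
(b) sonority 7-6-4-1: well-formed.
(c) sonority 8-7-5-2: well-formed.
(d) sonority 7-8-4-7-3: ill-formed.
(e) sonority 4-3-2-1: well-formed.
(f) sonority 7-4-3: well-formed.
(g) sonority 8-7-6-5-4: well-formed.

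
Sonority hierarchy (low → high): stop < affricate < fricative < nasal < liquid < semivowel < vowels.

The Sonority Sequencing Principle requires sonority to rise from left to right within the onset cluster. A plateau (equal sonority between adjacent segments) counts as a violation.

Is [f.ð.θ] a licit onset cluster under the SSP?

no

/f/: fricative = 3.
/ð/: fricative = 3.
/θ/: fricative = 3.
The profile is 3-3-3. Between /f/ (3) and /ð/ (3) sonority does not rise, so the cluster violates the SSP.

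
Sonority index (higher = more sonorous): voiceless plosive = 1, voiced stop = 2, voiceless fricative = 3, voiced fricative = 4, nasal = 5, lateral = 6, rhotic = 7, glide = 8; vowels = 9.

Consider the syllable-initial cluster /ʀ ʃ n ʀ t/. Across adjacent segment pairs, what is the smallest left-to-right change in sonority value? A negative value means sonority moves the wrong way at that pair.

-6

/ʀ/ — rhotic, sonority 7.
/ʃ/ — voiceless fricative, sonority 3.
/n/ — nasal, sonority 5.
/ʀ/ — rhotic, sonority 7.
/t/ — voiceless plosive, sonority 1.
/ʀ/→/ʃ/: change -4.
/ʃ/→/n/: change +2.
/n/→/ʀ/: change +2.
/ʀ/→/t/: change -6.
Minimum = -6.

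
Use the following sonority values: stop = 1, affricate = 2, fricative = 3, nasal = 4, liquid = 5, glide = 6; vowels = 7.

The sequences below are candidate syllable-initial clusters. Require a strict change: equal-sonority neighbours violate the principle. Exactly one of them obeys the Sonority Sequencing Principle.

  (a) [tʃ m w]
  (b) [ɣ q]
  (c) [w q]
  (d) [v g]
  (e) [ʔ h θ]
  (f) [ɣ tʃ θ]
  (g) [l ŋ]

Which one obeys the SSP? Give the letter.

(a) [tʃ m w]: profile 2-4-6 — obeys.
(b) [ɣ q]: profile 3-1 — violates.
(c) [w q]: profile 6-1 — violates.
(d) [v g]: profile 3-1 — violates.
(e) [ʔ h θ]: profile 1-3-3 — violates.
(f) [ɣ tʃ θ]: profile 3-2-3 — violates.
(g) [l ŋ]: profile 5-4 — violates.

a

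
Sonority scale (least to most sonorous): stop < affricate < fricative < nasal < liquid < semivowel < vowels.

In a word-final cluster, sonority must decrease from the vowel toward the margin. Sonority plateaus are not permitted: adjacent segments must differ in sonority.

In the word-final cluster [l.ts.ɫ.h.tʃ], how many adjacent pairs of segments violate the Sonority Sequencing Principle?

/l/ is a liquid (sonority 5).
/ts/ is an affricate (sonority 2).
/ɫ/ is a liquid (sonority 5).
/h/ is a fricative (sonority 3).
/tʃ/ is an affricate (sonority 2).
/l/→/ts/: 5→2 (falls) — ok.
/ts/→/ɫ/: 2→5 (does not fall) — violation.
/ɫ/→/h/: 5→3 (falls) — ok.
/h/→/tʃ/: 3→2 (falls) — ok.

1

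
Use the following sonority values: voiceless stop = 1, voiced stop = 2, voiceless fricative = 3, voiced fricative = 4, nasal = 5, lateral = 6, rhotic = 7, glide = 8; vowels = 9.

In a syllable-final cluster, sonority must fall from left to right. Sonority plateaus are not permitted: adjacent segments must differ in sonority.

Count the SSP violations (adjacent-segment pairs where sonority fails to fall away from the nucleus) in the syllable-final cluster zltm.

2

/z/ — voiced fricative, sonority 4.
/l/ — lateral, sonority 6.
/t/ — voiceless stop, sonority 1.
/m/ — nasal, sonority 5.
/z/→/l/: 4→6 (does not fall) — violation.
/l/→/t/: 6→1 (falls) — ok.
/t/→/m/: 1→5 (does not fall) — violation.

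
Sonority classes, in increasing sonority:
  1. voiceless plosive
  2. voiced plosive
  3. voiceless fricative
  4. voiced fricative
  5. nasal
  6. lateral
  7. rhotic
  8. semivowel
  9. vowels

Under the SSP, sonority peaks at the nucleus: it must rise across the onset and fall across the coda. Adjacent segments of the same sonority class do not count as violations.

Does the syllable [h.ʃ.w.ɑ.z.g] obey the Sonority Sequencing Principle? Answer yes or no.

Onset: /h/ is a voiceless fricative (sonority 3), /ʃ/ is a voiceless fricative (sonority 3), /w/ is a semivowel (sonority 8); then the nucleus /ɑ/ (sonority 9).
Onset profile 3-3-8-9 — rises to the nucleus.
Coda: /z/ is a voiced fricative (sonority 4), /g/ is a voiced plosive (sonority 2).
Coda profile 9-4-2 — falls from the nucleus.

yes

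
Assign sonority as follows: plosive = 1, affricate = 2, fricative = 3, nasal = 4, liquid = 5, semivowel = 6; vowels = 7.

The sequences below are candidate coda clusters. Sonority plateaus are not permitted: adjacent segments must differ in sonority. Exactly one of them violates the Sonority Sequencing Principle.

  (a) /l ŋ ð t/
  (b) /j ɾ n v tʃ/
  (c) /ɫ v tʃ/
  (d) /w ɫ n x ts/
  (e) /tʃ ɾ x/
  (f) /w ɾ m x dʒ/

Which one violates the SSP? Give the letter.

e

(a) sonority 5-4-3-1: well-formed.
(b) sonority 6-5-4-3-2: well-formed.
(c) sonority 5-3-2: well-formed.
(d) sonority 6-5-4-3-2: well-formed.
(e) sonority 2-5-3: ill-formed.
(f) sonority 6-5-4-3-2: well-formed.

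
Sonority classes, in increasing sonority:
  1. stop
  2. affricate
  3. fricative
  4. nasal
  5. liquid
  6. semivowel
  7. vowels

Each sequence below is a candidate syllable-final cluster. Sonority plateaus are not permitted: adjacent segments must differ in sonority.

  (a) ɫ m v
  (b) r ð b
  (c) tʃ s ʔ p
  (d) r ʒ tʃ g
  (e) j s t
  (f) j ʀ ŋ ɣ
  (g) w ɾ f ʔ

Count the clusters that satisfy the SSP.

(a) 5-4-3 → obeys
(b) 5-3-1 → obeys
(c) 2-3-1-1 → violates
(d) 5-3-2-1 → obeys
(e) 6-3-1 → obeys
(f) 6-5-4-3 → obeys
(g) 6-5-3-1 → obeys

6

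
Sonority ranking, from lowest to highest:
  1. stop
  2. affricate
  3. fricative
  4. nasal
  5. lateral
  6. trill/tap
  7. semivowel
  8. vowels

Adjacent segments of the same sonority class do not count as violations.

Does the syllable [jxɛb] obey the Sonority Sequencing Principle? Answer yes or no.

Onset: /j/ is a semivowel (sonority 7), /x/ is a fricative (sonority 3); then the nucleus /ɛ/ (sonority 8).
Onset profile 7-3-8 — does not rise throughout.
Coda: /b/ is a stop (sonority 1).
Coda profile 8-1 — falls from the nucleus.

no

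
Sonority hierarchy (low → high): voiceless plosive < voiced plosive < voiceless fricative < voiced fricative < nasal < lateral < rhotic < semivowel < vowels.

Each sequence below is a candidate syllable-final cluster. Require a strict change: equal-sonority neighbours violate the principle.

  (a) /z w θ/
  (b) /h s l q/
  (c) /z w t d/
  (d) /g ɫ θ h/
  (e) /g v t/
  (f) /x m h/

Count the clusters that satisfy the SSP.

0

(a) /z w θ/: profile 4-8-3 — violates.
(b) /h s l q/: profile 3-3-6-1 — violates.
(c) /z w t d/: profile 4-8-1-2 — violates.
(d) /g ɫ θ h/: profile 2-6-3-3 — violates.
(e) /g v t/: profile 2-4-1 — violates.
(f) /x m h/: profile 3-5-3 — violates.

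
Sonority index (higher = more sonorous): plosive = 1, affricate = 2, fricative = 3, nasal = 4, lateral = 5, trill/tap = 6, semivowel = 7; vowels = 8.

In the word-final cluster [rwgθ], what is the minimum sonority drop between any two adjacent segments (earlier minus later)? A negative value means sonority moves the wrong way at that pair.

-2

/r/ is a trill/tap (sonority 6).
/w/ is a semivowel (sonority 7).
/g/ is a plosive (sonority 1).
/θ/ is a fricative (sonority 3).
/r/→/w/: change -1.
/w/→/g/: change +6.
/g/→/θ/: change -2.
Minimum = -2.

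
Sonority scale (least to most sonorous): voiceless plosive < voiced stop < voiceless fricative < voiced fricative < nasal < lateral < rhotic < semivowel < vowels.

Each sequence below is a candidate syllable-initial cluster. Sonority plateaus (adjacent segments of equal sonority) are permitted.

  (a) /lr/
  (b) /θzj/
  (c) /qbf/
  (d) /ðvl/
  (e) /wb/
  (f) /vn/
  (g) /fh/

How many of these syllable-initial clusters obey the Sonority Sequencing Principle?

6

(a) 6-7 → obeys
(b) 3-4-8 → obeys
(c) 1-2-3 → obeys
(d) 4-4-6 → obeys
(e) 8-2 → violates
(f) 4-5 → obeys
(g) 3-3 → obeys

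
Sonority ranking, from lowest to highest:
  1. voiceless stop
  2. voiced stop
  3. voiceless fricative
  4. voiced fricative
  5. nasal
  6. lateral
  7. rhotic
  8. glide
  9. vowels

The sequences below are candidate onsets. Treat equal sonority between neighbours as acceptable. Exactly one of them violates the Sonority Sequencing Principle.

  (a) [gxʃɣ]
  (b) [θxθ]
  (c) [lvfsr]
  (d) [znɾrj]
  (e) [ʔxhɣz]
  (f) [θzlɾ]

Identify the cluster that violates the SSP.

(a) 2-3-3-4 → obeys
(b) 3-3-3 → obeys
(c) 6-4-3-3-7 → violates
(d) 4-5-7-7-8 → obeys
(e) 1-3-3-4-4 → obeys
(f) 3-4-6-7 → obeys

c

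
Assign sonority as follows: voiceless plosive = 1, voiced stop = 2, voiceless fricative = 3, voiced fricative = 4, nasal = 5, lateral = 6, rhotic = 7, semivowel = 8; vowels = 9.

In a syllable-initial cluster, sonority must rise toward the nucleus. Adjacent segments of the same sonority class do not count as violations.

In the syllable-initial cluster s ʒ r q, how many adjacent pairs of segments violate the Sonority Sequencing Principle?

/s/: voiceless fricative = 3.
/ʒ/: voiced fricative = 4.
/r/: rhotic = 7.
/q/: voiceless plosive = 1.
/s/→/ʒ/: 3→4 (rises) — ok.
/ʒ/→/r/: 4→7 (rises) — ok.
/r/→/q/: 7→1 (does not rise) — violation.

1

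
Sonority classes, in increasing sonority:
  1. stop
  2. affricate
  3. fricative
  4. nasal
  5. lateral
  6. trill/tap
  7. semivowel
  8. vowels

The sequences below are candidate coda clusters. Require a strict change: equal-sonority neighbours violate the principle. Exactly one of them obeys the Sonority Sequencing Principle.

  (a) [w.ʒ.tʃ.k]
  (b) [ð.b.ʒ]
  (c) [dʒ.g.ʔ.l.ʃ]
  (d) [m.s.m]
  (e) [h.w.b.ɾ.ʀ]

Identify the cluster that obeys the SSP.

a

(a) [w.ʒ.tʃ.k]: profile 7-3-2-1 — obeys.
(b) [ð.b.ʒ]: profile 3-1-3 — violates.
(c) [dʒ.g.ʔ.l.ʃ]: profile 2-1-1-5-3 — violates.
(d) [m.s.m]: profile 4-3-4 — violates.
(e) [h.w.b.ɾ.ʀ]: profile 3-7-1-6-6 — violates.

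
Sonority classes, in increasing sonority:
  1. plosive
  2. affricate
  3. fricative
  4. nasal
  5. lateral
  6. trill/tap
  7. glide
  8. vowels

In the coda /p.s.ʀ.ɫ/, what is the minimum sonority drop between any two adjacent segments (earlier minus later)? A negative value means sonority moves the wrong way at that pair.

/p/ — plosive, sonority 1.
/s/ — fricative, sonority 3.
/ʀ/ — trill/tap, sonority 6.
/ɫ/ — lateral, sonority 5.
/p/→/s/: change -2.
/s/→/ʀ/: change -3.
/ʀ/→/ɫ/: change +1.
Minimum = -3.

-3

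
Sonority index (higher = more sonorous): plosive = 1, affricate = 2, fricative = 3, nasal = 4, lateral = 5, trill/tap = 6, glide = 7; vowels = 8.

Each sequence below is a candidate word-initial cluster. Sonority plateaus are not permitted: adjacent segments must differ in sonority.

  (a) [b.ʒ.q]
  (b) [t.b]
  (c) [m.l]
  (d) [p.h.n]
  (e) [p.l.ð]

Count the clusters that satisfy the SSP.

2

(a) [b.ʒ.q]: profile 1-3-1 — violates.
(b) [t.b]: profile 1-1 — violates.
(c) [m.l]: profile 4-5 — obeys.
(d) [p.h.n]: profile 1-3-4 — obeys.
(e) [p.l.ð]: profile 1-5-3 — violates.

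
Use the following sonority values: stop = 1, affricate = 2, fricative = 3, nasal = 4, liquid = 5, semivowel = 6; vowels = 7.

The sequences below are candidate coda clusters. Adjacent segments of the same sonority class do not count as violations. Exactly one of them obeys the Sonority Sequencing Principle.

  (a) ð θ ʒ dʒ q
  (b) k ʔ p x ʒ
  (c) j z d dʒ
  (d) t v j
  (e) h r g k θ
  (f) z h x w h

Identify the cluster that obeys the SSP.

(a) 3-3-3-2-1 → obeys
(b) 1-1-1-3-3 → violates
(c) 6-3-1-2 → violates
(d) 1-3-6 → violates
(e) 3-5-1-1-3 → violates
(f) 3-3-3-6-3 → violates

a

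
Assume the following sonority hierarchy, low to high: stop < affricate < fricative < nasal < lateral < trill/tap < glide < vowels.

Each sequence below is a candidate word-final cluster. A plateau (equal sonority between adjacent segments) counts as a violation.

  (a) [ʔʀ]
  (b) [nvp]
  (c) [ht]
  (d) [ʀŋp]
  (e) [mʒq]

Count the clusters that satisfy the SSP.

4

(a) 1-6 → violates
(b) 4-3-1 → obeys
(c) 3-1 → obeys
(d) 6-4-1 → obeys
(e) 4-3-1 → obeys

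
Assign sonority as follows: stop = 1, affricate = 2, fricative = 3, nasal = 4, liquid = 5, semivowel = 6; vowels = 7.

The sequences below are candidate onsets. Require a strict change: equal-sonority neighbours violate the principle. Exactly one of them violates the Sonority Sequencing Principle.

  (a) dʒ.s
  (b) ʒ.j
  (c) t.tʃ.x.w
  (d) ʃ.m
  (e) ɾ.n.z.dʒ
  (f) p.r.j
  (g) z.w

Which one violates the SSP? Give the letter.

e

(a) sonority 2-3: well-formed.
(b) sonority 3-6: well-formed.
(c) sonority 1-2-3-6: well-formed.
(d) sonority 3-4: well-formed.
(e) sonority 5-4-3-2: ill-formed.
(f) sonority 1-5-6: well-formed.
(g) sonority 3-6: well-formed.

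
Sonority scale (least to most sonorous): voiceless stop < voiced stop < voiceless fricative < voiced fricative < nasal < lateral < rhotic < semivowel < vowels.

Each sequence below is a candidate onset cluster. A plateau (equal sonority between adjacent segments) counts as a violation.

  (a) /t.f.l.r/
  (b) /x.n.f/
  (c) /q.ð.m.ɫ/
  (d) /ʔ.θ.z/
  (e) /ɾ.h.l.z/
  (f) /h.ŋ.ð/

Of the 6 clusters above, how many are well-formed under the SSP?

3

(a) /t.f.l.r/: profile 1-3-6-7 — obeys.
(b) /x.n.f/: profile 3-5-3 — violates.
(c) /q.ð.m.ɫ/: profile 1-4-5-6 — obeys.
(d) /ʔ.θ.z/: profile 1-3-4 — obeys.
(e) /ɾ.h.l.z/: profile 7-3-6-4 — violates.
(f) /h.ŋ.ð/: profile 3-5-4 — violates.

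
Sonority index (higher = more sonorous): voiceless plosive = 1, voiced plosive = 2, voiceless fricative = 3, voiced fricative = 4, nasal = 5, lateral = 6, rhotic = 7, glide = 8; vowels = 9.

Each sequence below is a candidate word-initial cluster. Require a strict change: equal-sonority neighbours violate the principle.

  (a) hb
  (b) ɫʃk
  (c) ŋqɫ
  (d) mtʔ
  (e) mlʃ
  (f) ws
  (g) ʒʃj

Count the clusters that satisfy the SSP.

(a) sonority 3-2: ill-formed.
(b) sonority 6-3-1: ill-formed.
(c) sonority 5-1-6: ill-formed.
(d) sonority 5-1-1: ill-formed.
(e) sonority 5-6-3: ill-formed.
(f) sonority 8-3: ill-formed.
(g) sonority 4-3-8: ill-formed.

0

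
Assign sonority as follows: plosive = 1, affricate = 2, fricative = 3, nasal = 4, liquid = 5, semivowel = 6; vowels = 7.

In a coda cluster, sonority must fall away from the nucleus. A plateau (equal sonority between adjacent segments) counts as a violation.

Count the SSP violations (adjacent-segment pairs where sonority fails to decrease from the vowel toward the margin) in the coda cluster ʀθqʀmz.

1

/ʀ/ — liquid, sonority 5.
/θ/ — fricative, sonority 3.
/q/ — plosive, sonority 1.
/ʀ/ — liquid, sonority 5.
/m/ — nasal, sonority 4.
/z/ — fricative, sonority 3.
/ʀ/→/θ/: 5→3 (falls) — ok.
/θ/→/q/: 3→1 (falls) — ok.
/q/→/ʀ/: 1→5 (does not fall) — violation.
/ʀ/→/m/: 5→4 (falls) — ok.
/m/→/z/: 4→3 (falls) — ok.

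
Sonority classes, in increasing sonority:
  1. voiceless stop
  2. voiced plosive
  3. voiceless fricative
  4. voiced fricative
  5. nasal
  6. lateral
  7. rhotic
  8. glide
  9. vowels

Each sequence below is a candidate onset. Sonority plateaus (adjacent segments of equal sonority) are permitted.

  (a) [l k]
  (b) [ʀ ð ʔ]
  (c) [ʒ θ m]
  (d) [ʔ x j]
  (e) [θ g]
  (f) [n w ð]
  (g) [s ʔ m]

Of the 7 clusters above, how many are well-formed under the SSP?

1

(a) [l k]: profile 6-1 — violates.
(b) [ʀ ð ʔ]: profile 7-4-1 — violates.
(c) [ʒ θ m]: profile 4-3-5 — violates.
(d) [ʔ x j]: profile 1-3-8 — obeys.
(e) [θ g]: profile 3-2 — violates.
(f) [n w ð]: profile 5-8-4 — violates.
(g) [s ʔ m]: profile 3-1-5 — violates.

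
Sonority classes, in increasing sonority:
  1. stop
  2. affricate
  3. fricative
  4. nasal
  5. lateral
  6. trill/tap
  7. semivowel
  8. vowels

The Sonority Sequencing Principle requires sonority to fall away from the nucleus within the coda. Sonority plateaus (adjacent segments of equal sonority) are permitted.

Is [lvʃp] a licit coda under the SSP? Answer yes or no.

/l/: lateral = 5.
/v/: fricative = 3.
/ʃ/: fricative = 3.
/p/: stop = 1.
The profile 5-3-3-1 is non-increasing (plateaus allowed), so the coda satisfies the SSP.

yes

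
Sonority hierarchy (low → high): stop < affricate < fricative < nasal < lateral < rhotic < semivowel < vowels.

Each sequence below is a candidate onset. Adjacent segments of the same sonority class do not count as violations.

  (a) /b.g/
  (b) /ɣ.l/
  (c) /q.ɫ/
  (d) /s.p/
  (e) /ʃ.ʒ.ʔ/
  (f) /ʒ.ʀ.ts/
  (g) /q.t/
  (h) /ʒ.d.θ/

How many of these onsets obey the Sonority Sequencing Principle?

4

(a) /b.g/: profile 1-1 — obeys.
(b) /ɣ.l/: profile 3-5 — obeys.
(c) /q.ɫ/: profile 1-5 — obeys.
(d) /s.p/: profile 3-1 — violates.
(e) /ʃ.ʒ.ʔ/: profile 3-3-1 — violates.
(f) /ʒ.ʀ.ts/: profile 3-6-2 — violates.
(g) /q.t/: profile 1-1 — obeys.
(h) /ʒ.d.θ/: profile 3-1-3 — violates.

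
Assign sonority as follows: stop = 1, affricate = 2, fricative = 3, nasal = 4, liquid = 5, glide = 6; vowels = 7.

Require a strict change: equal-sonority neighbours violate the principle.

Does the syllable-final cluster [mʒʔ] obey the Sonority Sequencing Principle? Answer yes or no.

/m/ is a nasal (sonority 4).
/ʒ/ is a fricative (sonority 3).
/ʔ/ is a stop (sonority 1).
The profile 4-3-1 strictly falls, so the syllable-final cluster satisfies the SSP.

yes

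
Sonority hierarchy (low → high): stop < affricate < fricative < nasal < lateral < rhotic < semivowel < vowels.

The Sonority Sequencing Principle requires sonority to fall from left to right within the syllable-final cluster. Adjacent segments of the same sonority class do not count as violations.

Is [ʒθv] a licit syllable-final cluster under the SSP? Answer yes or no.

yes

/ʒ/: fricative = 3.
/θ/: fricative = 3.
/v/: fricative = 3.
The profile 3-3-3 is non-increasing (plateaus allowed), so the syllable-final cluster satisfies the SSP.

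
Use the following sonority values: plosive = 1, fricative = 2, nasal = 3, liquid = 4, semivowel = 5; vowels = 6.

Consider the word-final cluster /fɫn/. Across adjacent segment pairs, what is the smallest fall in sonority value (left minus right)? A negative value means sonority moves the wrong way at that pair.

/f/: fricative = 2.
/ɫ/: liquid = 4.
/n/: nasal = 3.
/f/→/ɫ/: change -2.
/ɫ/→/n/: change +1.
Minimum = -2.

-2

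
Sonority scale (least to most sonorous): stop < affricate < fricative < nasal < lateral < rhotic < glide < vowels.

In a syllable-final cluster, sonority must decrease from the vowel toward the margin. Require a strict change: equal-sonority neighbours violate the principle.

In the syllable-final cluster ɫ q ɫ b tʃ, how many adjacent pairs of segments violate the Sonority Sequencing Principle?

/ɫ/ is a lateral (sonority 5).
/q/ is a stop (sonority 1).
/ɫ/ is a lateral (sonority 5).
/b/ is a stop (sonority 1).
/tʃ/ is an affricate (sonority 2).
/ɫ/→/q/: 5→1 (falls) — ok.
/q/→/ɫ/: 1→5 (does not fall) — violation.
/ɫ/→/b/: 5→1 (falls) — ok.
/b/→/tʃ/: 1→2 (does not fall) — violation.

2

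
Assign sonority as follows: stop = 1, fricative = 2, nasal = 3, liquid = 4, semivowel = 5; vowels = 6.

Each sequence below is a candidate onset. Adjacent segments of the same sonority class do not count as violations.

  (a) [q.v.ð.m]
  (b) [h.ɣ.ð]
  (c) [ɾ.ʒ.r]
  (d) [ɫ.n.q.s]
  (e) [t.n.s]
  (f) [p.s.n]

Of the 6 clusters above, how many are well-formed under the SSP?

3

(a) sonority 1-2-2-3: well-formed.
(b) sonority 2-2-2: well-formed.
(c) sonority 4-2-4: ill-formed.
(d) sonority 4-3-1-2: ill-formed.
(e) sonority 1-3-2: ill-formed.
(f) sonority 1-2-3: well-formed.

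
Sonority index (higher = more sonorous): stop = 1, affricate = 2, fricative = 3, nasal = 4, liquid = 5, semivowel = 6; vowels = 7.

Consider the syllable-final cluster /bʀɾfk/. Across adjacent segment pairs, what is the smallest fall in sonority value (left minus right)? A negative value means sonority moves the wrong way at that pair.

/b/: stop = 1.
/ʀ/: liquid = 5.
/ɾ/: liquid = 5.
/f/: fricative = 3.
/k/: stop = 1.
/b/→/ʀ/: change -4.
/ʀ/→/ɾ/: change +0.
/ɾ/→/f/: change +2.
/f/→/k/: change +2.
Minimum = -4.

-4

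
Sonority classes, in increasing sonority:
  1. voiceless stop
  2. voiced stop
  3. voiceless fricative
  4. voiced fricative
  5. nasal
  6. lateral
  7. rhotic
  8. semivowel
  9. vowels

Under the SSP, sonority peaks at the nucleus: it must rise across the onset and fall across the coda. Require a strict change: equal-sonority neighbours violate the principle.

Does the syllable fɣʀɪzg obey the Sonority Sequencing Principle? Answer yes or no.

Onset: /f/ is a voiceless fricative (sonority 3), /ɣ/ is a voiced fricative (sonority 4), /ʀ/ is a rhotic (sonority 7); then the nucleus /ɪ/ (sonority 9).
Onset profile 3-4-7-9 — rises to the nucleus.
Coda: /z/ is a voiced fricative (sonority 4), /g/ is a voiced stop (sonority 2).
Coda profile 9-4-2 — falls from the nucleus.

yes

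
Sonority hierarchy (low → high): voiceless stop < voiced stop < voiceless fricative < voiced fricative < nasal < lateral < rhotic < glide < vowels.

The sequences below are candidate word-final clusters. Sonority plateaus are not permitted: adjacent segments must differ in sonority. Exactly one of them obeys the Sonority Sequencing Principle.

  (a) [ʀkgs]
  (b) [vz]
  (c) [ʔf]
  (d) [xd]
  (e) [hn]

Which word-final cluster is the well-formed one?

(a) sonority 7-1-2-3: ill-formed.
(b) sonority 4-4: ill-formed.
(c) sonority 1-3: ill-formed.
(d) sonority 3-2: well-formed.
(e) sonority 3-5: ill-formed.

d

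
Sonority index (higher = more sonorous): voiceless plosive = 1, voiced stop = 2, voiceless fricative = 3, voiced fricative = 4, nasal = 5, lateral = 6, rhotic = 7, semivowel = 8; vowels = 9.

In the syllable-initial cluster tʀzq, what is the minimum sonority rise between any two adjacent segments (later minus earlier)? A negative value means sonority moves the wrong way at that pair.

/t/ — voiceless plosive, sonority 1.
/ʀ/ — rhotic, sonority 7.
/z/ — voiced fricative, sonority 4.
/q/ — voiceless plosive, sonority 1.
/t/→/ʀ/: change +6.
/ʀ/→/z/: change -3.
/z/→/q/: change -3.
Minimum = -3.

-3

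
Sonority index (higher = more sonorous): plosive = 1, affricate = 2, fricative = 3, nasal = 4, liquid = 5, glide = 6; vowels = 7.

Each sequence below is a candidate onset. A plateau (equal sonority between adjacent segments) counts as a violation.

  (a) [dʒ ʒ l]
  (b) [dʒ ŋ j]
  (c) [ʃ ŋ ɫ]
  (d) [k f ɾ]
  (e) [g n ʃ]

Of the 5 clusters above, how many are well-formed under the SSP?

(a) [dʒ ʒ l]: profile 2-3-5 — obeys.
(b) [dʒ ŋ j]: profile 2-4-6 — obeys.
(c) [ʃ ŋ ɫ]: profile 3-4-5 — obeys.
(d) [k f ɾ]: profile 1-3-5 — obeys.
(e) [g n ʃ]: profile 1-4-3 — violates.

4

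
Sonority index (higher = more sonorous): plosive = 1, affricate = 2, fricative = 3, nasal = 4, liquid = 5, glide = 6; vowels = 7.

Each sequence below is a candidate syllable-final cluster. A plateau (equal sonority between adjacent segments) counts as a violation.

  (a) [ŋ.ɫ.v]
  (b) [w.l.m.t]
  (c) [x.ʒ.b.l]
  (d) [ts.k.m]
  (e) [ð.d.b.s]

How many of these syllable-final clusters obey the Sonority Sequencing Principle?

(a) [ŋ.ɫ.v]: profile 4-5-3 — violates.
(b) [w.l.m.t]: profile 6-5-4-1 — obeys.
(c) [x.ʒ.b.l]: profile 3-3-1-5 — violates.
(d) [ts.k.m]: profile 2-1-4 — violates.
(e) [ð.d.b.s]: profile 3-1-1-3 — violates.

1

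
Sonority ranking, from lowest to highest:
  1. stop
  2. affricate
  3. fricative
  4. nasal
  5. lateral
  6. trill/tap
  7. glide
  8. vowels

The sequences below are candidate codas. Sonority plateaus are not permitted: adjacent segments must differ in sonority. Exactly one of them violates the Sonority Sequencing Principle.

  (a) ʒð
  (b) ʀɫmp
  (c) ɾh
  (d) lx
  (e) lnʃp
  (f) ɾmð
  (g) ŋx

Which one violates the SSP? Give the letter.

a

(a) 3-3 → violates
(b) 6-5-4-1 → obeys
(c) 6-3 → obeys
(d) 5-3 → obeys
(e) 5-4-3-1 → obeys
(f) 6-4-3 → obeys
(g) 4-3 → obeys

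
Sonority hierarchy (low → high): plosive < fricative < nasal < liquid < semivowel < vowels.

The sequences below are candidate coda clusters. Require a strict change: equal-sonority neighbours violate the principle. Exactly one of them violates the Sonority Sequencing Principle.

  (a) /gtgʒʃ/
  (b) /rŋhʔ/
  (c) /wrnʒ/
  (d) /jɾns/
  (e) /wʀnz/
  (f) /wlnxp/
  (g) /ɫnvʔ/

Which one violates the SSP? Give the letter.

a

(a) sonority 1-1-1-2-2: ill-formed.
(b) sonority 4-3-2-1: well-formed.
(c) sonority 5-4-3-2: well-formed.
(d) sonority 5-4-3-2: well-formed.
(e) sonority 5-4-3-2: well-formed.
(f) sonority 5-4-3-2-1: well-formed.
(g) sonority 4-3-2-1: well-formed.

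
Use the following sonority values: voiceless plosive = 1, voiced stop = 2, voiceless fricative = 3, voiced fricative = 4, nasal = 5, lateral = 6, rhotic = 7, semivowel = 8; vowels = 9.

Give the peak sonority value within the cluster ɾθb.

7

/ɾ/ — rhotic, sonority 7.
/θ/ — voiceless fricative, sonority 3.
/b/ — voiced stop, sonority 2.
The maximum is 7.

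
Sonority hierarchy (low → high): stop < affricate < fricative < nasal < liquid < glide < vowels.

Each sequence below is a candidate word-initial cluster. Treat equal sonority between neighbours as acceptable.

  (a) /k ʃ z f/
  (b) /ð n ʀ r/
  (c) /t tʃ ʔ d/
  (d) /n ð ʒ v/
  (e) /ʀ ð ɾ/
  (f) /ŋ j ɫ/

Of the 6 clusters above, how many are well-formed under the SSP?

2

(a) /k ʃ z f/: profile 1-3-3-3 — obeys.
(b) /ð n ʀ r/: profile 3-4-5-5 — obeys.
(c) /t tʃ ʔ d/: profile 1-2-1-1 — violates.
(d) /n ð ʒ v/: profile 4-3-3-3 — violates.
(e) /ʀ ð ɾ/: profile 5-3-5 — violates.
(f) /ŋ j ɫ/: profile 4-6-5 — violates.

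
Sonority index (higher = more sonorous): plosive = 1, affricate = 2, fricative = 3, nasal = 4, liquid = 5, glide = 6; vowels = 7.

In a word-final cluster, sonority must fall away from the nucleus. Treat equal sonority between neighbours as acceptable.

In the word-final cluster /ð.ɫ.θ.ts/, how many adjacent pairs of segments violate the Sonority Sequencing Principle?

/ð/: fricative = 3.
/ɫ/: liquid = 5.
/θ/: fricative = 3.
/ts/: affricate = 2.
/ð/→/ɫ/: 3→5 (does not fall) — violation.
/ɫ/→/θ/: 5→3 (falls) — ok.
/θ/→/ts/: 3→2 (falls) — ok.

1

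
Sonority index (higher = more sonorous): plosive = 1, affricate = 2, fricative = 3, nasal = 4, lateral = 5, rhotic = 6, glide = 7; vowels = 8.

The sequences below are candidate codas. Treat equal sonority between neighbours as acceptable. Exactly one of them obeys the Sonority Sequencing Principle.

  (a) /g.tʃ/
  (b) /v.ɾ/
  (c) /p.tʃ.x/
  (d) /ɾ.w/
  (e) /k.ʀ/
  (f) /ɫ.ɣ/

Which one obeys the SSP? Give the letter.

(a) /g.tʃ/: profile 1-2 — violates.
(b) /v.ɾ/: profile 3-6 — violates.
(c) /p.tʃ.x/: profile 1-2-3 — violates.
(d) /ɾ.w/: profile 6-7 — violates.
(e) /k.ʀ/: profile 1-6 — violates.
(f) /ɫ.ɣ/: profile 5-3 — obeys.

f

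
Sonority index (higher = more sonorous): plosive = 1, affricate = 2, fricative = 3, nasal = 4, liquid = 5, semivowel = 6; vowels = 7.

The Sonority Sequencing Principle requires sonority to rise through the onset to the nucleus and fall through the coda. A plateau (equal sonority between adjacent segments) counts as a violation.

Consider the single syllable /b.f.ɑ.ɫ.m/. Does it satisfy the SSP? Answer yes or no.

yes

Onset: /b/ is a plosive (sonority 1), /f/ is a fricative (sonority 3); then the nucleus /ɑ/ (sonority 7).
Onset profile 1-3-7 — rises to the nucleus.
Coda: /ɫ/ is a liquid (sonority 5), /m/ is a nasal (sonority 4).
Coda profile 7-5-4 — falls from the nucleus.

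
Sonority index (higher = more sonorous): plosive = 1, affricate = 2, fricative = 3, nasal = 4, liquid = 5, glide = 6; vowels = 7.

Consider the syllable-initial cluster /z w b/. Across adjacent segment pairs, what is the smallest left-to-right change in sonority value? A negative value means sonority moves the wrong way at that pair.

-5

/z/ is a fricative (sonority 3).
/w/ is a glide (sonority 6).
/b/ is a plosive (sonority 1).
/z/→/w/: change +3.
/w/→/b/: change -5.
Minimum = -5.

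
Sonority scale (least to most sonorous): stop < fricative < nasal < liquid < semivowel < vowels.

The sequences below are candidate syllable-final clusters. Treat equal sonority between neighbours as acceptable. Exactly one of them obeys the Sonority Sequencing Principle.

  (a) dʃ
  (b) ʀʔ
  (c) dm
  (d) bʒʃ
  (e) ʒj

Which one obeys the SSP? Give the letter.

(a) sonority 1-2: ill-formed.
(b) sonority 4-1: well-formed.
(c) sonority 1-3: ill-formed.
(d) sonority 1-2-2: ill-formed.
(e) sonority 2-5: ill-formed.

b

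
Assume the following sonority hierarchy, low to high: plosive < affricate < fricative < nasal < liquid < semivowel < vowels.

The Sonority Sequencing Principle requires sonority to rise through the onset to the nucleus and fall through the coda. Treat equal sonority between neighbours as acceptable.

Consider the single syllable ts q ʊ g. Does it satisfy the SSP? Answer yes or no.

no

Onset: /ts/ is an affricate (sonority 2), /q/ is a plosive (sonority 1); then the nucleus /ʊ/ (sonority 7).
Onset profile 2-1-7 — does not rise throughout.
Coda: /g/ is a plosive (sonority 1).
Coda profile 7-1 — falls from the nucleus.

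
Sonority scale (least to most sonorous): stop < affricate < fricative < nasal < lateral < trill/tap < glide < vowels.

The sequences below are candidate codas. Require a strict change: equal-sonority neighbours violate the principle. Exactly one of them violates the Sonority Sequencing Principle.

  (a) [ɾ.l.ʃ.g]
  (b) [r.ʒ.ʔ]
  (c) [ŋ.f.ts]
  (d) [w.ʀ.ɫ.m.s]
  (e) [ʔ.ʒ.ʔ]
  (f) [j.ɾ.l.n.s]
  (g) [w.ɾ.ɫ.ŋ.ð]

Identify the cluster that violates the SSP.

(a) sonority 6-5-3-1: well-formed.
(b) sonority 6-3-1: well-formed.
(c) sonority 4-3-2: well-formed.
(d) sonority 7-6-5-4-3: well-formed.
(e) sonority 1-3-1: ill-formed.
(f) sonority 7-6-5-4-3: well-formed.
(g) sonority 7-6-5-4-3: well-formed.

e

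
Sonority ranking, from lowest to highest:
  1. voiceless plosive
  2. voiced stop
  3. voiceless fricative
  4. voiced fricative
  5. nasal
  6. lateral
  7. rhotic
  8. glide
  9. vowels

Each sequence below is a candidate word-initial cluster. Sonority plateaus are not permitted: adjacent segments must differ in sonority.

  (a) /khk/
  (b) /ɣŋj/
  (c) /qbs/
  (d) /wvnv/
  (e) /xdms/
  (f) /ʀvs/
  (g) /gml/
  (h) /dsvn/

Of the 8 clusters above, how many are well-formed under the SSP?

4

(a) 1-3-1 → violates
(b) 4-5-8 → obeys
(c) 1-2-3 → obeys
(d) 8-4-5-4 → violates
(e) 3-2-5-3 → violates
(f) 7-4-3 → violates
(g) 2-5-6 → obeys
(h) 2-3-4-5 → obeys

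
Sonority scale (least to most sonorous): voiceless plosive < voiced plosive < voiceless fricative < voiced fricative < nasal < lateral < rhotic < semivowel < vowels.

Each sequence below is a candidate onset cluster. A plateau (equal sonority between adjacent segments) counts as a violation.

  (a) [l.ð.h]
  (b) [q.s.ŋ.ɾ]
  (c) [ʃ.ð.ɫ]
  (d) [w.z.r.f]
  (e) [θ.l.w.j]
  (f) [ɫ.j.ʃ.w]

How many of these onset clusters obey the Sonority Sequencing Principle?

(a) [l.ð.h]: profile 6-4-3 — violates.
(b) [q.s.ŋ.ɾ]: profile 1-3-5-7 — obeys.
(c) [ʃ.ð.ɫ]: profile 3-4-6 — obeys.
(d) [w.z.r.f]: profile 8-4-7-3 — violates.
(e) [θ.l.w.j]: profile 3-6-8-8 — violates.
(f) [ɫ.j.ʃ.w]: profile 6-8-3-8 — violates.

2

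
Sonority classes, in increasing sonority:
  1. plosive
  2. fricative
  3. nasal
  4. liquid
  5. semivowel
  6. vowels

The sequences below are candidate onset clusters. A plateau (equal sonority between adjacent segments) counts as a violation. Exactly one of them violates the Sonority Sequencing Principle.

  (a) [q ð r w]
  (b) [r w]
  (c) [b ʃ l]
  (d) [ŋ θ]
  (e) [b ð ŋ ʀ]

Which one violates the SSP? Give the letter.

(a) [q ð r w]: profile 1-2-4-5 — obeys.
(b) [r w]: profile 4-5 — obeys.
(c) [b ʃ l]: profile 1-2-4 — obeys.
(d) [ŋ θ]: profile 3-2 — violates.
(e) [b ð ŋ ʀ]: profile 1-2-3-4 — obeys.

d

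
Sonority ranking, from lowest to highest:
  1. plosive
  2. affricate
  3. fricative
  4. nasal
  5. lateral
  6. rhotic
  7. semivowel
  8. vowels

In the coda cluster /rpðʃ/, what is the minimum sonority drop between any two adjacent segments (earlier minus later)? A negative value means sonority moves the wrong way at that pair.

/r/ — rhotic, sonority 6.
/p/ — plosive, sonority 1.
/ð/ — fricative, sonority 3.
/ʃ/ — fricative, sonority 3.
/r/→/p/: change +5.
/p/→/ð/: change -2.
/ð/→/ʃ/: change +0.
Minimum = -2.

-2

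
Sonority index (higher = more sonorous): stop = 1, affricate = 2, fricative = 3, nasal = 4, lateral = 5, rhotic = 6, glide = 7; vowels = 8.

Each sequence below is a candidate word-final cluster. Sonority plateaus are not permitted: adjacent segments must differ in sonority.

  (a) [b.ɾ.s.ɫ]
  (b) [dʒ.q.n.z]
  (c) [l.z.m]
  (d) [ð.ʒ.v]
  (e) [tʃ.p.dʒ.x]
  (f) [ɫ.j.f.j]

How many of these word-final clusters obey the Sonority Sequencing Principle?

(a) [b.ɾ.s.ɫ]: profile 1-6-3-5 — violates.
(b) [dʒ.q.n.z]: profile 2-1-4-3 — violates.
(c) [l.z.m]: profile 5-3-4 — violates.
(d) [ð.ʒ.v]: profile 3-3-3 — violates.
(e) [tʃ.p.dʒ.x]: profile 2-1-2-3 — violates.
(f) [ɫ.j.f.j]: profile 5-7-3-7 — violates.

0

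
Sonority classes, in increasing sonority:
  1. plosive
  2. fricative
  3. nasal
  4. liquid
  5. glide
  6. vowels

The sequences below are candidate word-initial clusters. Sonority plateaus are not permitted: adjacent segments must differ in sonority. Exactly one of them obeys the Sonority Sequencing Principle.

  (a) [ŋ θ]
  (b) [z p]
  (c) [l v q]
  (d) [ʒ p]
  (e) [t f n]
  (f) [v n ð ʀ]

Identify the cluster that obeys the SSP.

(a) [ŋ θ]: profile 3-2 — violates.
(b) [z p]: profile 2-1 — violates.
(c) [l v q]: profile 4-2-1 — violates.
(d) [ʒ p]: profile 2-1 — violates.
(e) [t f n]: profile 1-2-3 — obeys.
(f) [v n ð ʀ]: profile 2-3-2-4 — violates.

e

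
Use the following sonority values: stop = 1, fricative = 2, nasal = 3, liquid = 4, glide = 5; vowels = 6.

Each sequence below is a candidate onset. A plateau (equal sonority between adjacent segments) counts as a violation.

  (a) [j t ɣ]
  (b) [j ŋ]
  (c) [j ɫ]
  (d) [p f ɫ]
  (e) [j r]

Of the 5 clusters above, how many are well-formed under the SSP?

(a) sonority 5-1-2: ill-formed.
(b) sonority 5-3: ill-formed.
(c) sonority 5-4: ill-formed.
(d) sonority 1-2-4: well-formed.
(e) sonority 5-4: ill-formed.

1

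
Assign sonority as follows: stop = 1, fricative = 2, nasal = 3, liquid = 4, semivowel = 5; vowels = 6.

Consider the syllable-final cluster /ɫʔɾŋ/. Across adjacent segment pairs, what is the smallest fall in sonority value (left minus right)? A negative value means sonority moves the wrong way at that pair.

/ɫ/ — liquid, sonority 4.
/ʔ/ — stop, sonority 1.
/ɾ/ — liquid, sonority 4.
/ŋ/ — nasal, sonority 3.
/ɫ/→/ʔ/: change +3.
/ʔ/→/ɾ/: change -3.
/ɾ/→/ŋ/: change +1.
Minimum = -3.

-3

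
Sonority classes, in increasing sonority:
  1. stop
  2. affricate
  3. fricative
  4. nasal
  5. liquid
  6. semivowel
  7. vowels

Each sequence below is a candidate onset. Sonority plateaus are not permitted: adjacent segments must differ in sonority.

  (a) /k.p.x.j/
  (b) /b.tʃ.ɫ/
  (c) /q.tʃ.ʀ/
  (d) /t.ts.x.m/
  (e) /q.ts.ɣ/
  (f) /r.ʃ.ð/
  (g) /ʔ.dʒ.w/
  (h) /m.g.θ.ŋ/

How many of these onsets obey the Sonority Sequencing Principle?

5

(a) /k.p.x.j/: profile 1-1-3-6 — violates.
(b) /b.tʃ.ɫ/: profile 1-2-5 — obeys.
(c) /q.tʃ.ʀ/: profile 1-2-5 — obeys.
(d) /t.ts.x.m/: profile 1-2-3-4 — obeys.
(e) /q.ts.ɣ/: profile 1-2-3 — obeys.
(f) /r.ʃ.ð/: profile 5-3-3 — violates.
(g) /ʔ.dʒ.w/: profile 1-2-6 — obeys.
(h) /m.g.θ.ŋ/: profile 4-1-3-4 — violates.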